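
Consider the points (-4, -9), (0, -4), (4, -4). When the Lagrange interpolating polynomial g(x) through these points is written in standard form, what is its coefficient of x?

Build the Lagrange basis polynomials:
L_0(x) = x(x - 4) / [32] = (1/32)x^2 - (1/8)x
L_1(x) = (x + 4)(x - 4) / [-16] = -(1/16)x^2 + 1
L_2(x) = (x + 4)x / [32] = (1/32)x^2 + (1/8)x
g(x) = (-9)·L_0 + (-4)·L_1 + (-4)·L_2
Only the coefficient of x is needed; take it from each L_i and combine:
(-9)·(-1/8) + (-4)·(0) + (-4)·(1/8) = 5/8

5/8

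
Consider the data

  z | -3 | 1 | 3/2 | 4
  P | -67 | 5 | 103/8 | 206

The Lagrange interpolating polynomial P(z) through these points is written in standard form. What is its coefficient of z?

Build the Lagrange basis polynomials:
L_0(z) = (z - 1)(z - 3/2)(z - 4) / [-126] = -(1/126)z^3 + (13/252)z^2 - (23/252)z + 1/21
L_1(z) = (z + 3)(z - 3/2)(z - 4) / [6] = (1/6)z^3 - (5/12)z^2 - (7/4)z + 3
L_2(z) = (z + 3)(z - 1)(z - 4) / [-45/8] = -(8/45)z^3 + (16/45)z^2 + (88/45)z - 32/15
L_3(z) = (z + 3)(z - 1)(z - 3/2) / [105/2] = (2/105)z^3 + (1/105)z^2 - (4/35)z + 3/35
P(z) = (-67)·L_0 + 5·L_1 + (103/8)·L_2 + 206·L_3
Only the coefficient of z is needed; take it from each L_i and combine:
(-67)·(-23/252) + 5·(-7/4) + (103/8)·(88/45) + 206·(-4/35) = -1

-1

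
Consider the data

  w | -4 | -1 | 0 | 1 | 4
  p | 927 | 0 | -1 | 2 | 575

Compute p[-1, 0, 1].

p[-1,0] = (-1 - 0) / (0 - (-1)) = -1
p[0,1] = (2 - (-1)) / (1 - 0) = 3
p[-1,0,1] = (3 - (-1)) / (1 - (-1)) = 2

2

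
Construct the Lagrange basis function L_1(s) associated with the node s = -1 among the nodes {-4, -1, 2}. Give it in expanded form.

L_1(s) = -(1/9)s^2 - (2/9)s + 8/9

L_1(s) = (s + 4)(s - 2) / [(3)·(-3)]
       = (s^2 + 2s - 8) / (-9)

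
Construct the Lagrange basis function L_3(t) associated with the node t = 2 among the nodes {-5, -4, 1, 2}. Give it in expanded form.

L_3(t) = (1/42)t^3 + (4/21)t^2 + (11/42)t - 10/21

L_3(t) = (t + 5)(t + 4)(t - 1) / [(7)·(6)·(1)]
       = (t^3 + 8t^2 + 11t - 20) / (42)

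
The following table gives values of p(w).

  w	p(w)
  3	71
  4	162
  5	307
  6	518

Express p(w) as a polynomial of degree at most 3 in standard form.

L_0(w) = (w - 4)(w - 5)(w - 6) / [-6] = -(1/6)w^3 + (5/2)w^2 - (37/3)w + 20
L_1(w) = (w - 3)(w - 5)(w - 6) / [2] = (1/2)w^3 - 7w^2 + (63/2)w - 45
L_2(w) = (w - 3)(w - 4)(w - 6) / [-2] = -(1/2)w^3 + (13/2)w^2 - 27w + 36
L_3(w) = (w - 3)(w - 4)(w - 5) / [6] = (1/6)w^3 - 2w^2 + (47/6)w - 10
p(w) = 71·L_0 + 162·L_1 + 307·L_2 + 518·L_3
  71·L_0(w) = -(71/6)w^3 + (355/2)w^2 - (2627/3)w + 1420
  162·L_1(w) = 81w^3 - 1134w^2 + 5103w - 7290
  307·L_2(w) = -(307/2)w^3 + (3991/2)w^2 - 8289w + 11052
  518·L_3(w) = (259/3)w^3 - 1036w^2 + (12173/3)w - 5180
Adding term by term: 2w^3 + 3w^2 - 4w + 2

p(w) = 2w^3 + 3w^2 - 4w + 2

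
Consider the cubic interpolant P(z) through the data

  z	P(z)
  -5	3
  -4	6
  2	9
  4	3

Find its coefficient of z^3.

The leading coefficient equals the top divided difference P[-5,-4,2,4].
P[-5,-4] = (6 - 3) / (-4 - (-5)) = 3
P[-4,2] = (9 - 6) / (2 - (-4)) = 1/2
P[2,4] = (3 - 9) / (4 - 2) = -3
P[-5,-4,2] = (1/2 - 3) / (2 - (-5)) = -5/14
P[-4,2,4] = (-3 - 1/2) / (4 - (-4)) = -7/16
P[-5,-4,2,4] = (-7/16 - (-5/14)) / (4 - (-5)) = -1/112

-1/112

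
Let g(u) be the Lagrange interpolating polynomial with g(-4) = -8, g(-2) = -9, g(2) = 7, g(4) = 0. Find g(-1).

Evaluate each Lagrange basis at u = -1:
L_0(-1) = (1)·(-3)·(-5)/[(-2)·(-6)·(-8)] = -5/32
L_1(-1) = (3)·(-3)·(-5)/[(2)·(-4)·(-6)] = 15/16
L_2(-1) = (3)·(1)·(-5)/[(6)·(4)·(-2)] = 5/16
L_3(-1) = (3)·(1)·(-3)/[(8)·(6)·(2)] = -3/32
Sum: (-8)·(-5/32) + (-9)·(15/16) + 7·(5/16) + 0 = -5

-5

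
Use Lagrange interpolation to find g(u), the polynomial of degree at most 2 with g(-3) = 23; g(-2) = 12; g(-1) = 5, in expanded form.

L_0(u) = (u + 2)(u + 1) / [2] = (1/2)u^2 + (3/2)u + 1
L_1(u) = (u + 3)(u + 1) / [-1] = -u^2 - 4u - 3
L_2(u) = (u + 3)(u + 2) / [2] = (1/2)u^2 + (5/2)u + 3
g(u) = 23·L_0 + 12·L_1 + 5·L_2
  23·L_0(u) = (23/2)u^2 + (69/2)u + 23
  12·L_1(u) = -12u^2 - 48u - 36
  5·L_2(u) = (5/2)u^2 + (25/2)u + 15
Adding term by term: 2u^2 - u + 2

g(u) = 2u^2 - u + 2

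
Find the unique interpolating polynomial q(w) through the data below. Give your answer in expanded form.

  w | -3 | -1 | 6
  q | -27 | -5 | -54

L_0(w) = (w + 1)(w - 6) / [18] = (1/18)w^2 - (5/18)w - 1/3
L_1(w) = (w + 3)(w - 6) / [-14] = -(1/14)w^2 + (3/14)w + 9/7
L_2(w) = (w + 3)(w + 1) / [63] = (1/63)w^2 + (4/63)w + 1/21
q(w) = (-27)·L_0 + (-5)·L_1 + (-54)·L_2
  (-27)·L_0(w) = -(3/2)w^2 + (15/2)w + 9
  (-5)·L_1(w) = (5/14)w^2 - (15/14)w - 45/7
  (-54)·L_2(w) = -(6/7)w^2 - (24/7)w - 18/7
Adding term by term: -2w^2 + 3w

q(w) = -2w^2 + 3w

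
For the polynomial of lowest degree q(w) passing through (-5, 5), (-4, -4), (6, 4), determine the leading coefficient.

49/55

The leading coefficient equals the top divided difference q[-5,-4,6].
q[-5,-4] = (-4 - 5) / (-4 - (-5)) = -9
q[-4,6] = (4 - (-4)) / (6 - (-4)) = 4/5
q[-5,-4,6] = (4/5 - (-9)) / (6 - (-5)) = 49/55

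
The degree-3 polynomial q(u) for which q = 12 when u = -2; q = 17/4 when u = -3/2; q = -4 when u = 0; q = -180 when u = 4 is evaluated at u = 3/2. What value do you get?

-85/4

Evaluate each Lagrange basis at u = 3/2:
L_0(3/2) = (3)·(3/2)·(-5/2)/[(-1/2)·(-2)·(-6)] = 15/8
L_1(3/2) = (7/2)·(3/2)·(-5/2)/[(1/2)·(-3/2)·(-11/2)] = -35/11
L_2(3/2) = (7/2)·(3)·(-5/2)/[(2)·(3/2)·(-4)] = 35/16
L_3(3/2) = (7/2)·(3)·(3/2)/[(6)·(11/2)·(4)] = 21/176
Sum: 12·(15/8) + 17/4·(-35/11) + (-4)·(35/16) + (-180)·(21/176) = -85/4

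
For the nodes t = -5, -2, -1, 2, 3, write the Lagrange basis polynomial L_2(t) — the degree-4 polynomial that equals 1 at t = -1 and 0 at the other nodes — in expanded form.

L_2(t) = (1/48)t^4 + (1/24)t^3 - (19/48)t^2 - (1/6)t + 5/4

L_2(t) = (t + 5)(t + 2)(t - 2)(t - 3) / [(4)·(1)·(-3)·(-4)]
       = (t^4 + 2t^3 - 19t^2 - 8t + 60) / (48)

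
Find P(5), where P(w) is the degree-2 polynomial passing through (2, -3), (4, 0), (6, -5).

Evaluate each Lagrange basis at w = 5:
L_0(5) = (1)·(-1)/[(-2)·(-4)] = -1/8
L_1(5) = (3)·(-1)/[(2)·(-2)] = 3/4
L_2(5) = (3)·(1)/[(4)·(2)] = 3/8
Sum: (-3)·(-1/8) + 0 + (-5)·(3/8) = -3/2

-3/2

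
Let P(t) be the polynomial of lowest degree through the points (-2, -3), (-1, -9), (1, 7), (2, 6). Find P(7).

Evaluate each Lagrange basis at t = 7:
L_0(7) = (8)·(6)·(5)/[(-1)·(-3)·(-4)] = -20
L_1(7) = (9)·(6)·(5)/[(1)·(-2)·(-3)] = 45
L_2(7) = (9)·(8)·(5)/[(3)·(2)·(-1)] = -60
L_3(7) = (9)·(8)·(6)/[(4)·(3)·(1)] = 36
Sum: (-3)·(-20) + (-9)·(45) + 7·(-60) + 6·(36) = -549

-549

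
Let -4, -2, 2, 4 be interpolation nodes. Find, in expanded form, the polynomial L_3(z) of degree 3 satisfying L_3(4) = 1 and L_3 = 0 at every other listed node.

L_3(z) = (z + 4)(z + 2)(z - 2) / [(8)·(6)·(2)]
       = (z^3 + 4z^2 - 4z - 16) / (96)

L_3(z) = (1/96)z^3 + (1/24)z^2 - (1/24)z - 1/6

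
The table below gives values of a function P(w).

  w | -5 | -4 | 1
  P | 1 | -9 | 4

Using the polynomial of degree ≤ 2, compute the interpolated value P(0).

Evaluate each Lagrange basis at w = 0:
L_0(0) = (4)·(-1)/[(-1)·(-6)] = -2/3
L_1(0) = (5)·(-1)/[(1)·(-5)] = 1
L_2(0) = (5)·(4)/[(6)·(5)] = 2/3
Sum: 1·(-2/3) + (-9)·(1) + 4·(2/3) = -7

-7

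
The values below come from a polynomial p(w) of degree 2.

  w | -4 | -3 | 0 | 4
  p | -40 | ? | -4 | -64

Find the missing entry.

The 3 known values determine p uniquely (degree ≤ 2).
Evaluate each Lagrange basis at w = -3:
L_0(-3) = (-3)·(-7)/[(-4)·(-8)] = 21/32
L_1(-3) = (1)·(-7)/[(4)·(-4)] = 7/16
L_2(-3) = (1)·(-3)/[(8)·(4)] = -3/32
Sum: (-40)·(21/32) + (-4)·(7/16) + (-64)·(-3/32) = -22

-22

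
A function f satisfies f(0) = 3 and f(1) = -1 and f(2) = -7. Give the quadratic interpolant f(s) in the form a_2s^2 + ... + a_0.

f(s) = -s^2 - 3s + 3

Newton's divided differences:
f[0,1] = (-1 - 3) / (1 - 0) = -4
f[1,2] = (-7 - (-1)) / (2 - 1) = -6
f[0,1,2] = (-6 - (-4)) / (2 - 0) = -1
f(s) = 3 + (-4)·s + (-1)·s(s - 1)
Expanding: f(s) = -s^2 - 3s + 3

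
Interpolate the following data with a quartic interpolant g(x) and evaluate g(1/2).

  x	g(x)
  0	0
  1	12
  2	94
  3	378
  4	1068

43/16

L_0(1/2) = (-1/2)·(-3/2)·(-5/2)·(-7/2)/[(-1)·(-2)·(-3)·(-4)] = 35/128
L_1(1/2) = (1/2)·(-3/2)·(-5/2)·(-7/2)/[(1)·(-1)·(-2)·(-3)] = 35/32
L_2(1/2) = (1/2)·(-1/2)·(-5/2)·(-7/2)/[(2)·(1)·(-1)·(-2)] = -35/64
L_3(1/2) = (1/2)·(-1/2)·(-3/2)·(-7/2)/[(3)·(2)·(1)·(-1)] = 7/32
L_4(1/2) = (1/2)·(-1/2)·(-3/2)·(-5/2)/[(4)·(3)·(2)·(1)] = -5/128
Sum: 0 + 12·(35/32) + 94·(-35/64) + 378·(7/32) + 1068·(-5/128) = 43/16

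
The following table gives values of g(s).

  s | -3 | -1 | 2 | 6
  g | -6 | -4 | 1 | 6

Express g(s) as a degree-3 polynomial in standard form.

Build the Lagrange basis polynomials:
L_0(s) = (s + 1)(s - 2)(s - 6) / [-90] = -(1/90)s^3 + (7/90)s^2 - (2/45)s - 2/15
L_1(s) = (s + 3)(s - 2)(s - 6) / [42] = (1/42)s^3 - (5/42)s^2 - (2/7)s + 6/7
L_2(s) = (s + 3)(s + 1)(s - 6) / [-60] = -(1/60)s^3 + (1/30)s^2 + (7/20)s + 3/10
L_3(s) = (s + 3)(s + 1)(s - 2) / [252] = (1/252)s^3 + (1/126)s^2 - (5/252)s - 1/42
g(s) = (-6)·L_0 + (-4)·L_1 + 1·L_2 + 6·L_3
  (-6)·L_0(s) = (1/15)s^3 - (7/15)s^2 + (4/15)s + 4/5
  (-4)·L_1(s) = -(2/21)s^3 + (10/21)s^2 + (8/7)s - 24/7
  1·L_2(s) = -(1/60)s^3 + (1/30)s^2 + (7/20)s + 3/10
  6·L_3(s) = (1/42)s^3 + (1/21)s^2 - (5/42)s - 1/7
Adding term by term: -(3/140)s^3 + (19/210)s^2 + (689/420)s - 173/70

g(s) = -(3/140)s^3 + (19/210)s^2 + (689/420)s - 173/70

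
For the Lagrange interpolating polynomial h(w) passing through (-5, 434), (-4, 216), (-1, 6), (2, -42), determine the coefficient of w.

-1

L_0(w) = (w + 4)(w + 1)(w - 2) / [-28] = -(1/28)w^3 - (3/28)w^2 + (3/14)w + 2/7
L_1(w) = (w + 5)(w + 1)(w - 2) / [18] = (1/18)w^3 + (2/9)w^2 - (7/18)w - 5/9
L_2(w) = (w + 5)(w + 4)(w - 2) / [-36] = -(1/36)w^3 - (7/36)w^2 - (1/18)w + 10/9
L_3(w) = (w + 5)(w + 4)(w + 1) / [126] = (1/126)w^3 + (5/63)w^2 + (29/126)w + 10/63
h(w) = 434·L_0 + 216·L_1 + 6·L_2 + (-42)·L_3
Only the coefficient of w is needed; take it from each L_i and combine:
434·(3/14) + 216·(-7/18) + 6·(-1/18) + (-42)·(29/126) = -1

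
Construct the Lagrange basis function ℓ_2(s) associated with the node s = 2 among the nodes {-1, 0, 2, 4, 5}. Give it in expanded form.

ℓ_2(s) = (s + 1)s(s - 4)(s - 5) / [(3)·(2)·(-2)·(-3)]
       = (s^4 - 8s^3 + 11s^2 + 20s) / (36)

ℓ_2(s) = (1/36)s^4 - (2/9)s^3 + (11/36)s^2 + (5/9)s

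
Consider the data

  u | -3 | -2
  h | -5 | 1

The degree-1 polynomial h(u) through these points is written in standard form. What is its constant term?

Build the Lagrange basis polynomials:
L_0(u) = (u + 2) / [-1] = -u - 2
L_1(u) = (u + 3) / [1] = u + 3
h(u) = (-5)·L_0 + 1·L_1
Only the constant term is needed; take it from each L_i and combine:
(-5)·(-2) + 1·(3) = 13

13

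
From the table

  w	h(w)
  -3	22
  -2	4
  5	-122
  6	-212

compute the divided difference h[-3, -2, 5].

h[-3,-2] = (4 - 22) / (-2 - (-3)) = -18
h[-2,5] = (-122 - 4) / (5 - (-2)) = -18
h[-3,-2,5] = (-18 - (-18)) / (5 - (-3)) = 0

0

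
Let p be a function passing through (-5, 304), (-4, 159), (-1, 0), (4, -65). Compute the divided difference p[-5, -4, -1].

23

p[-5,-4] = (159 - 304) / (-4 - (-5)) = -145
p[-4,-1] = (0 - 159) / (-1 - (-4)) = -53
p[-5,-4,-1] = (-53 - (-145)) / (-1 - (-5)) = 23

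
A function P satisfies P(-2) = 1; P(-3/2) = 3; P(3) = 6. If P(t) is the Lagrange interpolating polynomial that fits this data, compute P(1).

8

L_0(1) = (5/2)·(-2)/[(-1/2)·(-5)] = -2
L_1(1) = (3)·(-2)/[(1/2)·(-9/2)] = 8/3
L_2(1) = (3)·(5/2)/[(5)·(9/2)] = 1/3
Sum: 1·(-2) + 3·(8/3) + 6·(1/3) = 8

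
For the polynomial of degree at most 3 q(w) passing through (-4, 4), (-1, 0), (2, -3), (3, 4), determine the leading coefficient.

The leading coefficient equals the top divided difference q[-4,-1,2,3].
q[-4,-1] = (0 - 4) / (-1 - (-4)) = -4/3
q[-1,2] = (-3 - 0) / (2 - (-1)) = -1
q[2,3] = (4 - (-3)) / (3 - 2) = 7
q[-4,-1,2] = (-1 - (-4/3)) / (2 - (-4)) = 1/18
q[-1,2,3] = (7 - (-1)) / (3 - (-1)) = 2
q[-4,-1,2,3] = (2 - 1/18) / (3 - (-4)) = 5/18

5/18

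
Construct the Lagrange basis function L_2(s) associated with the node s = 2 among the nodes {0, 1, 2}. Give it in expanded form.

L_2(s) = (1/2)s^2 - (1/2)s

L_2(s) = s(s - 1) / [(2)·(1)]
       = (s^2 - s) / (2)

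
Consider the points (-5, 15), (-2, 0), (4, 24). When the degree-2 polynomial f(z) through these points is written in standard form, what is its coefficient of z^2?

1

L_0(z) = (z + 2)(z - 4) / [27] = (1/27)z^2 - (2/27)z - 8/27
L_1(z) = (z + 5)(z - 4) / [-18] = -(1/18)z^2 - (1/18)z + 10/9
L_2(z) = (z + 5)(z + 2) / [54] = (1/54)z^2 + (7/54)z + 5/27
f(z) = 15·L_0 + 0·L_1 + 24·L_2
Only the coefficient of z^2 is needed; take it from each L_i and combine:
15·(1/27) + 0·(-1/18) + 24·(1/54) = 1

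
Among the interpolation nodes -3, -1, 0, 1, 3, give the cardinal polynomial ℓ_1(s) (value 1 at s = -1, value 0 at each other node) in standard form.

ℓ_1(s) = -(1/16)s^4 + (1/16)s^3 + (9/16)s^2 - (9/16)s

ℓ_1(s) = (s + 3)s(s - 1)(s - 3) / [(2)·(-1)·(-2)·(-4)]
       = (s^4 - s^3 - 9s^2 + 9s) / (-16)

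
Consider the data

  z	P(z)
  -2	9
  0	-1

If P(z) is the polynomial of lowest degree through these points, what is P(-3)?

Evaluate each Lagrange basis at z = -3:
L_0(-3) = (-3)/[(-2)] = 3/2
L_1(-3) = (-1)/[(2)] = -1/2
Sum: 9·(3/2) + (-1)·(-1/2) = 14

14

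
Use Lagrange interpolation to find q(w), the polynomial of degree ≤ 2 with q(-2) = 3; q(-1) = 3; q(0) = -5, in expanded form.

L_0(w) = (w + 1)w / [2] = (1/2)w^2 + (1/2)w
L_1(w) = (w + 2)w / [-1] = -w^2 - 2w
L_2(w) = (w + 2)(w + 1) / [2] = (1/2)w^2 + (3/2)w + 1
q(w) = 3·L_0 + 3·L_1 + (-5)·L_2
  3·L_0(w) = (3/2)w^2 + (3/2)w
  3·L_1(w) = -3w^2 - 6w
  (-5)·L_2(w) = -(5/2)w^2 - (15/2)w - 5
Adding term by term: -4w^2 - 12w - 5

q(w) = -4w^2 - 12w - 5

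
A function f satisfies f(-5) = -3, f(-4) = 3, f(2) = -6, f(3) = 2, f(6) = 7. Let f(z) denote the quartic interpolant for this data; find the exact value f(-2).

-403/77

Using Newton's divided-difference form:
f[-5,-4] = (3 - (-3)) / (-4 - (-5)) = 6
f[-4,2] = (-6 - 3) / (2 - (-4)) = -3/2
f[2,3] = (2 - (-6)) / (3 - 2) = 8
f[3,6] = (7 - 2) / (6 - 3) = 5/3
f[-5,-4,2] = (-3/2 - 6) / (2 - (-5)) = -15/14
f[-4,2,3] = (8 - (-3/2)) / (3 - (-4)) = 19/14
f[2,3,6] = (5/3 - 8) / (6 - 2) = -19/12
f[-5,-4,2,3] = (19/14 - (-15/14)) / (3 - (-5)) = 17/56
f[-4,2,3,6] = (-19/12 - 19/14) / (6 - (-4)) = -247/840
f[-5,-4,2,3,6] = (-247/840 - 17/56) / (6 - (-5)) = -251/4620
f(-2) = -3 + 6·(3) + (-15/14)·(3)·(2) + (17/56)·(3)·(2)·(-4) + (-251/4620)·(3)·(2)·(-4)·(-5) = -403/77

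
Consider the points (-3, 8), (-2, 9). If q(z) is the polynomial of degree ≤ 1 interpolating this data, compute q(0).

Evaluate each Lagrange basis at z = 0:
L_0(0) = (2)/[(-1)] = -2
L_1(0) = (3)/[(1)] = 3
Sum: 8·(-2) + 9·(3) = 11

11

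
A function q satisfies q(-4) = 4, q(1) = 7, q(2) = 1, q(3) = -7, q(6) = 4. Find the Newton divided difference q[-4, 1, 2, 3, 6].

323/4200

q[-4,1] = (7 - 4) / (1 - (-4)) = 3/5
q[1,2] = (1 - 7) / (2 - 1) = -6
q[2,3] = (-7 - 1) / (3 - 2) = -8
q[3,6] = (4 - (-7)) / (6 - 3) = 11/3
q[-4,1,2] = (-6 - 3/5) / (2 - (-4)) = -11/10
q[1,2,3] = (-8 - (-6)) / (3 - 1) = -1
q[2,3,6] = (11/3 - (-8)) / (6 - 2) = 35/12
q[-4,1,2,3] = (-1 - (-11/10)) / (3 - (-4)) = 1/70
q[1,2,3,6] = (35/12 - (-1)) / (6 - 1) = 47/60
q[-4,1,2,3,6] = (47/60 - 1/70) / (6 - (-4)) = 323/4200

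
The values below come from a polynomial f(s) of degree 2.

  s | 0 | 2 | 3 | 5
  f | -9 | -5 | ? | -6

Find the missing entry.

The 3 known values determine f uniquely (degree ≤ 2).
Evaluate each Lagrange basis at s = 3:
L_0(3) = (1)·(-2)/[(-2)·(-5)] = -1/5
L_1(3) = (3)·(-2)/[(2)·(-3)] = 1
L_2(3) = (3)·(1)/[(5)·(3)] = 1/5
Sum: (-9)·(-1/5) + (-5)·(1) + (-6)·(1/5) = -22/5

-22/5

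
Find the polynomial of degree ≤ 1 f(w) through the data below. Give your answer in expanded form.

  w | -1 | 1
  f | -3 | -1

L_0(w) = (w - 1) / [-2] = -(1/2)w + 1/2
L_1(w) = (w + 1) / [2] = (1/2)w + 1/2
f(w) = (-3)·L_0 + (-1)·L_1
  (-3)·L_0(w) = (3/2)w - 3/2
  (-1)·L_1(w) = -(1/2)w - 1/2
Adding term by term: w - 2

f(w) = w - 2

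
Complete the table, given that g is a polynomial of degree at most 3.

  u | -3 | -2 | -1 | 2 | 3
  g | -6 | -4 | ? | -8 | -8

-4

The 4 known values determine g uniquely (degree ≤ 3).
Evaluate each Lagrange basis at u = -1:
L_0(-1) = (1)·(-3)·(-4)/[(-1)·(-5)·(-6)] = -2/5
L_1(-1) = (2)·(-3)·(-4)/[(1)·(-4)·(-5)] = 6/5
L_2(-1) = (2)·(1)·(-4)/[(5)·(4)·(-1)] = 2/5
L_3(-1) = (2)·(1)·(-3)/[(6)·(5)·(1)] = -1/5
Sum: (-6)·(-2/5) + (-4)·(6/5) + (-8)·(2/5) + (-8)·(-1/5) = -4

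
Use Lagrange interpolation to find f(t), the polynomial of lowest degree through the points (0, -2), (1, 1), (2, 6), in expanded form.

f(t) = t^2 + 2t - 2

Build the Lagrange basis polynomials:
L_0(t) = (t - 1)(t - 2) / [2] = (1/2)t^2 - (3/2)t + 1
L_1(t) = t(t - 2) / [-1] = -t^2 + 2t
L_2(t) = t(t - 1) / [2] = (1/2)t^2 - (1/2)t
f(t) = (-2)·L_0 + 1·L_1 + 6·L_2
  (-2)·L_0(t) = -t^2 + 3t - 2
  1·L_1(t) = -t^2 + 2t
  6·L_2(t) = 3t^2 - 3t
Adding term by term: t^2 + 2t - 2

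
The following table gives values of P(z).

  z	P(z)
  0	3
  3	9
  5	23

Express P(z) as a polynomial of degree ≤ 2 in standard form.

Newton's divided differences:
P[0,3] = (9 - 3) / (3 - 0) = 2
P[3,5] = (23 - 9) / (5 - 3) = 7
P[0,3,5] = (7 - 2) / (5 - 0) = 1
P(z) = 3 + 2·z + 1·z(z - 3)
Expanding: P(z) = z^2 - z + 3

P(z) = z^2 - z + 3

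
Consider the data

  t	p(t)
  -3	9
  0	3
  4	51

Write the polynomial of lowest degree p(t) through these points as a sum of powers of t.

Build the Lagrange basis polynomials:
L_0(t) = t(t - 4) / [21] = (1/21)t^2 - (4/21)t
L_1(t) = (t + 3)(t - 4) / [-12] = -(1/12)t^2 + (1/12)t + 1
L_2(t) = (t + 3)t / [28] = (1/28)t^2 + (3/28)t
p(t) = 9·L_0 + 3·L_1 + 51·L_2
  9·L_0(t) = (3/7)t^2 - (12/7)t
  3·L_1(t) = -(1/4)t^2 + (1/4)t + 3
  51·L_2(t) = (51/28)t^2 + (153/28)t
Adding term by term: 2t^2 + 4t + 3

p(t) = 2t^2 + 4t + 3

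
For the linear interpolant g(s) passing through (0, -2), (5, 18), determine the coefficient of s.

The leading coefficient equals the top divided difference g[0,5].
g[0,5] = (18 - (-2)) / (5 - 0) = 4

4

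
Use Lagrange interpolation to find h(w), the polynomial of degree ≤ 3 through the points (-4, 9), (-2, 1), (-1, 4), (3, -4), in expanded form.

Build the Lagrange basis polynomials:
L_0(w) = (w + 2)(w + 1)(w - 3) / [-42] = -(1/42)w^3 + (1/6)w + 1/7
L_1(w) = (w + 4)(w + 1)(w - 3) / [10] = (1/10)w^3 + (1/5)w^2 - (11/10)w - 6/5
L_2(w) = (w + 4)(w + 2)(w - 3) / [-12] = -(1/12)w^3 - (1/4)w^2 + (5/6)w + 2
L_3(w) = (w + 4)(w + 2)(w + 1) / [140] = (1/140)w^3 + (1/20)w^2 + (1/10)w + 2/35
h(w) = 9·L_0 + 1·L_1 + 4·L_2 + (-4)·L_3
  9·L_0(w) = -(3/14)w^3 + (3/2)w + 9/7
  1·L_1(w) = (1/10)w^3 + (1/5)w^2 - (11/10)w - 6/5
  4·L_2(w) = -(1/3)w^3 - w^2 + (10/3)w + 8
  (-4)·L_3(w) = -(1/35)w^3 - (1/5)w^2 - (2/5)w - 8/35
Adding term by term: -(10/21)w^3 - w^2 + (10/3)w + 55/7

h(w) = -(10/21)w^3 - w^2 + (10/3)w + 55/7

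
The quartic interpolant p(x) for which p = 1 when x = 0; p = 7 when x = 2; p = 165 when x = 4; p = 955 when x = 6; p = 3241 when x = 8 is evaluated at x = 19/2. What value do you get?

106777/16

Evaluate each Lagrange basis at x = 19/2:
L_0(19/2) = (15/2)·(11/2)·(7/2)·(3/2)/[(-2)·(-4)·(-6)·(-8)] = 1155/2048
L_1(19/2) = (19/2)·(11/2)·(7/2)·(3/2)/[(2)·(-2)·(-4)·(-6)] = -1463/512
L_2(19/2) = (19/2)·(15/2)·(7/2)·(3/2)/[(4)·(2)·(-2)·(-4)] = 5985/1024
L_3(19/2) = (19/2)·(15/2)·(11/2)·(3/2)/[(6)·(4)·(2)·(-2)] = -3135/512
L_4(19/2) = (19/2)·(15/2)·(11/2)·(7/2)/[(8)·(6)·(4)·(2)] = 7315/2048
Sum: 1·(1155/2048) + 7·(-1463/512) + 165·(5985/1024) + 955·(-3135/512) + 3241·(7315/2048) = 106777/16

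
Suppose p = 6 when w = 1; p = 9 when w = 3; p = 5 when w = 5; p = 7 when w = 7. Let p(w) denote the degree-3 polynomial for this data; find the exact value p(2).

L_0(2) = (-1)·(-3)·(-5)/[(-2)·(-4)·(-6)] = 5/16
L_1(2) = (1)·(-3)·(-5)/[(2)·(-2)·(-4)] = 15/16
L_2(2) = (1)·(-1)·(-5)/[(4)·(2)·(-2)] = -5/16
L_3(2) = (1)·(-1)·(-3)/[(6)·(4)·(2)] = 1/16
Sum: 6·(5/16) + 9·(15/16) + 5·(-5/16) + 7·(1/16) = 147/16

147/16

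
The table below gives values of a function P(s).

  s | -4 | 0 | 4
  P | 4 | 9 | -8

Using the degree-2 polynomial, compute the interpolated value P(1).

Using Newton's divided-difference form:
P[-4,0] = (9 - 4) / (0 - (-4)) = 5/4
P[0,4] = (-8 - 9) / (4 - 0) = -17/4
P[-4,0,4] = (-17/4 - 5/4) / (4 - (-4)) = -11/16
P(1) = 4 + (5/4)·(5) + (-11/16)·(5)·(1) = 109/16

109/16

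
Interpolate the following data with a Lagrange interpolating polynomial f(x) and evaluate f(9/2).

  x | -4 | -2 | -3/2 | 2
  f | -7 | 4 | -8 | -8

L_0(9/2) = (13/2)·(6)·(5/2)/[(-2)·(-5/2)·(-6)] = -13/4
L_1(9/2) = (17/2)·(6)·(5/2)/[(2)·(-1/2)·(-4)] = 255/8
L_2(9/2) = (17/2)·(13/2)·(5/2)/[(5/2)·(1/2)·(-7/2)] = -221/7
L_3(9/2) = (17/2)·(13/2)·(6)/[(6)·(4)·(7/2)] = 221/56
Sum: (-7)·(-13/4) + 4·(255/8) + (-8)·(-221/7) + (-8)·(221/56) = 1485/4

1485/4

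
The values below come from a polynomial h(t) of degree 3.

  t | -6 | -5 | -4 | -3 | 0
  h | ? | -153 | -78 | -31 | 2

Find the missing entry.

-262

The 4 known values determine h uniquely (degree ≤ 3).
L_0(-6) = (-2)·(-3)·(-6)/[(-1)·(-2)·(-5)] = 18/5
L_1(-6) = (-1)·(-3)·(-6)/[(1)·(-1)·(-4)] = -9/2
L_2(-6) = (-1)·(-2)·(-6)/[(2)·(1)·(-3)] = 2
L_3(-6) = (-1)·(-2)·(-3)/[(5)·(4)·(3)] = -1/10
Sum: (-153)·(18/5) + (-78)·(-9/2) + (-31)·(2) + 2·(-1/10) = -262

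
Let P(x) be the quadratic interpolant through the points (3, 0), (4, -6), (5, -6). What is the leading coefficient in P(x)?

The leading coefficient equals the top divided difference P[3,4,5].
P[3,4] = (-6 - 0) / (4 - 3) = -6
P[4,5] = (-6 - (-6)) / (5 - 4) = 0
P[3,4,5] = (0 - (-6)) / (5 - 3) = 3

3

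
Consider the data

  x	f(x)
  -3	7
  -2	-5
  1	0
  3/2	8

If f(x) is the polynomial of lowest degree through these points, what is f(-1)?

Evaluate each Lagrange basis at x = -1:
L_0(-1) = (1)·(-2)·(-5/2)/[(-1)·(-4)·(-9/2)] = -5/18
L_1(-1) = (2)·(-2)·(-5/2)/[(1)·(-3)·(-7/2)] = 20/21
L_2(-1) = (2)·(1)·(-5/2)/[(4)·(3)·(-1/2)] = 5/6
L_3(-1) = (2)·(1)·(-2)/[(9/2)·(7/2)·(1/2)] = -32/63
Sum: 7·(-5/18) + (-5)·(20/21) + 0 + 8·(-32/63) = -1357/126

-1357/126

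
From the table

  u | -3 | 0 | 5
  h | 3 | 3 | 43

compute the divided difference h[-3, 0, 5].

1

h[-3,0] = (3 - 3) / (0 - (-3)) = 0
h[0,5] = (43 - 3) / (5 - 0) = 8
h[-3,0,5] = (8 - 0) / (5 - (-3)) = 1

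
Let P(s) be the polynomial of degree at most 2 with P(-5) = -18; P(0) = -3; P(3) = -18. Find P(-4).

-11

Using Newton's divided-difference form:
P[-5,0] = (-3 - (-18)) / (0 - (-5)) = 3
P[0,3] = (-18 - (-3)) / (3 - 0) = -5
P[-5,0,3] = (-5 - 3) / (3 - (-5)) = -1
P(-4) = -18 + 3·(1) + (-1)·(1)·(-4) = -11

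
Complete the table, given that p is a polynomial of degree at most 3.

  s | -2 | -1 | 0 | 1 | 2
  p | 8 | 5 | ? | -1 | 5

1/2

The 4 known values determine p uniquely (degree ≤ 3).
Evaluate each Lagrange basis at s = 0:
L_0(0) = (1)·(-1)·(-2)/[(-1)·(-3)·(-4)] = -1/6
L_1(0) = (2)·(-1)·(-2)/[(1)·(-2)·(-3)] = 2/3
L_2(0) = (2)·(1)·(-2)/[(3)·(2)·(-1)] = 2/3
L_3(0) = (2)·(1)·(-1)/[(4)·(3)·(1)] = -1/6
Sum: 8·(-1/6) + 5·(2/3) + (-1)·(2/3) + 5·(-1/6) = 1/2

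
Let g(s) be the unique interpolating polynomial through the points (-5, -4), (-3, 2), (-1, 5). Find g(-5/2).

L_0(-5/2) = (1/2)·(-3/2)/[(-2)·(-4)] = -3/32
L_1(-5/2) = (5/2)·(-3/2)/[(2)·(-2)] = 15/16
L_2(-5/2) = (5/2)·(1/2)/[(4)·(2)] = 5/32
Sum: (-4)·(-3/32) + 2·(15/16) + 5·(5/32) = 97/32

97/32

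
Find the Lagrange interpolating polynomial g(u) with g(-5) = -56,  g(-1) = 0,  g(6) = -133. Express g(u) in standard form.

g(u) = -3u^2 - 4u - 1

L_0(u) = (u + 1)(u - 6) / [44] = (1/44)u^2 - (5/44)u - 3/22
L_1(u) = (u + 5)(u - 6) / [-28] = -(1/28)u^2 + (1/28)u + 15/14
L_2(u) = (u + 5)(u + 1) / [77] = (1/77)u^2 + (6/77)u + 5/77
g(u) = (-56)·L_0 + 0·L_1 + (-133)·L_2
  (-56)·L_0(u) = -(14/11)u^2 + (70/11)u + 84/11
  0·L_1(u) = 0
  (-133)·L_2(u) = -(19/11)u^2 - (114/11)u - 95/11
Adding term by term: -3u^2 - 4u - 1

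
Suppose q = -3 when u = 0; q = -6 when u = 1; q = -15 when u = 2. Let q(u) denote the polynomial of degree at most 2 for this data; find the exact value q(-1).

L_0(-1) = (-2)·(-3)/[(-1)·(-2)] = 3
L_1(-1) = (-1)·(-3)/[(1)·(-1)] = -3
L_2(-1) = (-1)·(-2)/[(2)·(1)] = 1
Sum: (-3)·(3) + (-6)·(-3) + (-15)·(1) = -6

-6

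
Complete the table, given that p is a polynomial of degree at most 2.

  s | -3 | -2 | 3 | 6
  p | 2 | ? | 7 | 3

109/27

The 3 known values determine p uniquely (degree ≤ 2).
Evaluate each Lagrange basis at s = -2:
L_0(-2) = (-5)·(-8)/[(-6)·(-9)] = 20/27
L_1(-2) = (1)·(-8)/[(6)·(-3)] = 4/9
L_2(-2) = (1)·(-5)/[(9)·(3)] = -5/27
Sum: 2·(20/27) + 7·(4/9) + 3·(-5/27) = 109/27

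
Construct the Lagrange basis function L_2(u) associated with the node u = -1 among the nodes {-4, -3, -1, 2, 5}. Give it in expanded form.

L_2(u) = (u + 4)(u + 3)(u - 2)(u - 5) / [(3)·(2)·(-3)·(-6)]
       = (u^4 - 27u^2 - 14u + 120) / (108)

L_2(u) = (1/108)u^4 - (1/4)u^2 - (7/54)u + 10/9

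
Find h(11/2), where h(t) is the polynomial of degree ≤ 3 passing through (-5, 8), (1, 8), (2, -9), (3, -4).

L_0(11/2) = (9/2)·(7/2)·(5/2)/[(-6)·(-7)·(-8)] = -15/128
L_1(11/2) = (21/2)·(7/2)·(5/2)/[(6)·(-1)·(-2)] = 245/32
L_2(11/2) = (21/2)·(9/2)·(5/2)/[(7)·(1)·(-1)] = -135/8
L_3(11/2) = (21/2)·(9/2)·(7/2)/[(8)·(2)·(1)] = 1323/128
Sum: 8·(-15/128) + 8·(245/32) + (-9)·(-135/8) + (-4)·(1323/128) = 5467/32

5467/32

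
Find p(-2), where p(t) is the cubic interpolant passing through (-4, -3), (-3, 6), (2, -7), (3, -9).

Using Newton's divided-difference form:
p[-4,-3] = (6 - (-3)) / (-3 - (-4)) = 9
p[-3,2] = (-7 - 6) / (2 - (-3)) = -13/5
p[2,3] = (-9 - (-7)) / (3 - 2) = -2
p[-4,-3,2] = (-13/5 - 9) / (2 - (-4)) = -29/15
p[-3,2,3] = (-2 - (-13/5)) / (3 - (-3)) = 1/10
p[-4,-3,2,3] = (1/10 - (-29/15)) / (3 - (-4)) = 61/210
p(-2) = -3 + 9·(2) + (-29/15)·(2)·(1) + (61/210)·(2)·(1)·(-4) = 185/21

185/21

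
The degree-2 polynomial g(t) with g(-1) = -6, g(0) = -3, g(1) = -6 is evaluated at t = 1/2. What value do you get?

-15/4

Evaluate each Lagrange basis at t = 1/2:
L_0(1/2) = (1/2)·(-1/2)/[(-1)·(-2)] = -1/8
L_1(1/2) = (3/2)·(-1/2)/[(1)·(-1)] = 3/4
L_2(1/2) = (3/2)·(1/2)/[(2)·(1)] = 3/8
Sum: (-6)·(-1/8) + (-3)·(3/4) + (-6)·(3/8) = -15/4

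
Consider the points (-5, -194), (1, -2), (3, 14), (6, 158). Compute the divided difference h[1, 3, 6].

h[1,3] = (14 - (-2)) / (3 - 1) = 8
h[3,6] = (158 - 14) / (6 - 3) = 48
h[1,3,6] = (48 - 8) / (6 - 1) = 8

8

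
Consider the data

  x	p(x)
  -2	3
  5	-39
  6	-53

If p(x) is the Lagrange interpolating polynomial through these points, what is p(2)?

Evaluate each Lagrange basis at x = 2:
L_0(2) = (-3)·(-4)/[(-7)·(-8)] = 3/14
L_1(2) = (4)·(-4)/[(7)·(-1)] = 16/7
L_2(2) = (4)·(-3)/[(8)·(1)] = -3/2
Sum: 3·(3/14) + (-39)·(16/7) + (-53)·(-3/2) = -9

-9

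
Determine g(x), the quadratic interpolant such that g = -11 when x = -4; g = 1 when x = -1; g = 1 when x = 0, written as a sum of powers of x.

g(x) = -x^2 - x + 1

L_0(x) = (x + 1)x / [12] = (1/12)x^2 + (1/12)x
L_1(x) = (x + 4)x / [-3] = -(1/3)x^2 - (4/3)x
L_2(x) = (x + 4)(x + 1) / [4] = (1/4)x^2 + (5/4)x + 1
g(x) = (-11)·L_0 + 1·L_1 + 1·L_2
  (-11)·L_0(x) = -(11/12)x^2 - (11/12)x
  1·L_1(x) = -(1/3)x^2 - (4/3)x
  1·L_2(x) = (1/4)x^2 + (5/4)x + 1
Adding term by term: -x^2 - x + 1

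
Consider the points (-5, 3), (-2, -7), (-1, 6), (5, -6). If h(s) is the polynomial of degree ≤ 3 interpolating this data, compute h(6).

L_0(6) = (8)·(7)·(1)/[(-3)·(-4)·(-10)] = -7/15
L_1(6) = (11)·(7)·(1)/[(3)·(-1)·(-7)] = 11/3
L_2(6) = (11)·(8)·(1)/[(4)·(1)·(-6)] = -11/3
L_3(6) = (11)·(8)·(7)/[(10)·(7)·(6)] = 22/15
Sum: 3·(-7/15) + (-7)·(11/3) + 6·(-11/3) + (-6)·(22/15) = -868/15

-868/15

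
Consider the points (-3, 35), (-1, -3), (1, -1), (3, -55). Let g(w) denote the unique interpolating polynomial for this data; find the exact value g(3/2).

L_0(3/2) = (5/2)·(1/2)·(-3/2)/[(-2)·(-4)·(-6)] = 5/128
L_1(3/2) = (9/2)·(1/2)·(-3/2)/[(2)·(-2)·(-4)] = -27/128
L_2(3/2) = (9/2)·(5/2)·(-3/2)/[(4)·(2)·(-2)] = 135/128
L_3(3/2) = (9/2)·(5/2)·(1/2)/[(6)·(4)·(2)] = 15/128
Sum: 35·(5/128) + (-3)·(-27/128) + (-1)·(135/128) + (-55)·(15/128) = -11/2

-11/2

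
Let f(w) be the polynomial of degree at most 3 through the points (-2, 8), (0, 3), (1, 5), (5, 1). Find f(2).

L_0(2) = (2)·(1)·(-3)/[(-2)·(-3)·(-7)] = 1/7
L_1(2) = (4)·(1)·(-3)/[(2)·(-1)·(-5)] = -6/5
L_2(2) = (4)·(2)·(-3)/[(3)·(1)·(-4)] = 2
L_3(2) = (4)·(2)·(1)/[(7)·(5)·(4)] = 2/35
Sum: 8·(1/7) + 3·(-6/5) + 5·(2) + 1·(2/35) = 38/5

38/5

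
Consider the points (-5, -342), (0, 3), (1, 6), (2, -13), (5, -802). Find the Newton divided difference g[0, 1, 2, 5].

g[0,1] = (6 - 3) / (1 - 0) = 3
g[1,2] = (-13 - 6) / (2 - 1) = -19
g[2,5] = (-802 - (-13)) / (5 - 2) = -263
g[0,1,2] = (-19 - 3) / (2 - 0) = -11
g[1,2,5] = (-263 - (-19)) / (5 - 1) = -61
g[0,1,2,5] = (-61 - (-11)) / (5 - 0) = -10

-10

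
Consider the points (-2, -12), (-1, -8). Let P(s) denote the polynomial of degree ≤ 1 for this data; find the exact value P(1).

Evaluate each Lagrange basis at s = 1:
L_0(1) = (2)/[(-1)] = -2
L_1(1) = (3)/[(1)] = 3
Sum: (-12)·(-2) + (-8)·(3) = 0

0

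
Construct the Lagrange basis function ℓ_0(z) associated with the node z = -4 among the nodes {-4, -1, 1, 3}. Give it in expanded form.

ℓ_0(z) = (z + 1)(z - 1)(z - 3) / [(-3)·(-5)·(-7)]
       = (z^3 - 3z^2 - z + 3) / (-105)

ℓ_0(z) = -(1/105)z^3 + (1/35)z^2 + (1/105)z - 1/35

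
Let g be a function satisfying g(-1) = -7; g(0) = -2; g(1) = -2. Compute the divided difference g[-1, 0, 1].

g[-1,0] = (-2 - (-7)) / (0 - (-1)) = 5
g[0,1] = (-2 - (-2)) / (1 - 0) = 0
g[-1,0,1] = (0 - 5) / (1 - (-1)) = -5/2

-5/2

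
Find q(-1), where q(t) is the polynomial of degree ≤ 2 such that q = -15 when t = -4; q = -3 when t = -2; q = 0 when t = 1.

0

L_0(-1) = (1)·(-2)/[(-2)·(-5)] = -1/5
L_1(-1) = (3)·(-2)/[(2)·(-3)] = 1
L_2(-1) = (3)·(1)/[(5)·(3)] = 1/5
Sum: (-15)·(-1/5) + (-3)·(1) + 0 = 0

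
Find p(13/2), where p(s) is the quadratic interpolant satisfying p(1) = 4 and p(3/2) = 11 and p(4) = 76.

Evaluate each Lagrange basis at s = 13/2:
L_0(13/2) = (5)·(5/2)/[(-1/2)·(-3)] = 25/3
L_1(13/2) = (11/2)·(5/2)/[(1/2)·(-5/2)] = -11
L_2(13/2) = (11/2)·(5)/[(3)·(5/2)] = 11/3
Sum: 4·(25/3) + 11·(-11) + 76·(11/3) = 191

191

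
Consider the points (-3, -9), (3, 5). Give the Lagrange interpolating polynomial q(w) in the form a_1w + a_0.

Build the Lagrange basis polynomials:
L_0(w) = (w - 3) / [-6] = -(1/6)w + 1/2
L_1(w) = (w + 3) / [6] = (1/6)w + 1/2
q(w) = (-9)·L_0 + 5·L_1
  (-9)·L_0(w) = (3/2)w - 9/2
  5·L_1(w) = (5/6)w + 5/2
Adding term by term: (7/3)w - 2

q(w) = (7/3)w - 2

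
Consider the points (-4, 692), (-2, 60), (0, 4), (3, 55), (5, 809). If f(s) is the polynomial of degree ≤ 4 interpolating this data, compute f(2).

-4

L_0(2) = (4)·(2)·(-1)·(-3)/[(-2)·(-4)·(-7)·(-9)] = 1/21
L_1(2) = (6)·(2)·(-1)·(-3)/[(2)·(-2)·(-5)·(-7)] = -9/35
L_2(2) = (6)·(4)·(-1)·(-3)/[(4)·(2)·(-3)·(-5)] = 3/5
L_3(2) = (6)·(4)·(2)·(-3)/[(7)·(5)·(3)·(-2)] = 24/35
L_4(2) = (6)·(4)·(2)·(-1)/[(9)·(7)·(5)·(2)] = -8/105
Sum: 692·(1/21) + 60·(-9/35) + 4·(3/5) + 55·(24/35) + 809·(-8/105) = -4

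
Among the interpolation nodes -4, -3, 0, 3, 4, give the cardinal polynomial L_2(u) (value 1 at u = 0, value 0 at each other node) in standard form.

L_2(u) = (u + 4)(u + 3)(u - 3)(u - 4) / [(4)·(3)·(-3)·(-4)]
       = (u^4 - 25u^2 + 144) / (144)

L_2(u) = (1/144)u^4 - (25/144)u^2 + 1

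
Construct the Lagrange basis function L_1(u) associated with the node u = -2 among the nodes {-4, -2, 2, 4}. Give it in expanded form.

L_1(u) = (u + 4)(u - 2)(u - 4) / [(2)·(-4)·(-6)]
       = (u^3 - 2u^2 - 16u + 32) / (48)

L_1(u) = (1/48)u^3 - (1/24)u^2 - (1/3)u + 2/3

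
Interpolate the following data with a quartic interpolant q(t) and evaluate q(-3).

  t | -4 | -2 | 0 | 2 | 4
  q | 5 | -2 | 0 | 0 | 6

-135/128

Evaluate each Lagrange basis at t = -3:
L_0(-3) = (-1)·(-3)·(-5)·(-7)/[(-2)·(-4)·(-6)·(-8)] = 35/128
L_1(-3) = (1)·(-3)·(-5)·(-7)/[(2)·(-2)·(-4)·(-6)] = 35/32
L_2(-3) = (1)·(-1)·(-5)·(-7)/[(4)·(2)·(-2)·(-4)] = -35/64
L_3(-3) = (1)·(-1)·(-3)·(-7)/[(6)·(4)·(2)·(-2)] = 7/32
L_4(-3) = (1)·(-1)·(-3)·(-5)/[(8)·(6)·(4)·(2)] = -5/128
Sum: 5·(35/128) + (-2)·(35/32) + 0 + 0 + 6·(-5/128) = -135/128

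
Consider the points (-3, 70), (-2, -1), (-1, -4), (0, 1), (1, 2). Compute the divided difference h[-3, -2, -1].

34

h[-3,-2] = (-1 - 70) / (-2 - (-3)) = -71
h[-2,-1] = (-4 - (-1)) / (-1 - (-2)) = -3
h[-3,-2,-1] = (-3 - (-71)) / (-1 - (-3)) = 34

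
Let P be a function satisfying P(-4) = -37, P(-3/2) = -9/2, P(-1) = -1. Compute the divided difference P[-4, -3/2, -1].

-2

P[-4,-3/2] = (-9/2 - (-37)) / (-3/2 - (-4)) = 13
P[-3/2,-1] = (-1 - (-9/2)) / (-1 - (-3/2)) = 7
P[-4,-3/2,-1] = (7 - 13) / (-1 - (-4)) = -2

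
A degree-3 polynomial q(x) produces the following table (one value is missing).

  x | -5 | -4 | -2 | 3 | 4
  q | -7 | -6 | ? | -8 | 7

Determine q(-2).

-997/84

The 4 known values determine q uniquely (degree ≤ 3).
Evaluate each Lagrange basis at x = -2:
L_0(-2) = (2)·(-5)·(-6)/[(-1)·(-8)·(-9)] = -5/6
L_1(-2) = (3)·(-5)·(-6)/[(1)·(-7)·(-8)] = 45/28
L_2(-2) = (3)·(2)·(-6)/[(8)·(7)·(-1)] = 9/14
L_3(-2) = (3)·(2)·(-5)/[(9)·(8)·(1)] = -5/12
Sum: (-7)·(-5/6) + (-6)·(45/28) + (-8)·(9/14) + 7·(-5/12) = -997/84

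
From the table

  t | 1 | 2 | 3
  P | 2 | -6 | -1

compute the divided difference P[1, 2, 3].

13/2

P[1,2] = (-6 - 2) / (2 - 1) = -8
P[2,3] = (-1 - (-6)) / (3 - 2) = 5
P[1,2,3] = (5 - (-8)) / (3 - 1) = 13/2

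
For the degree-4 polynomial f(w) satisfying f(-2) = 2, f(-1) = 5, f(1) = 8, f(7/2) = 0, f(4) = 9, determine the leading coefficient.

142/495

The leading coefficient equals the top divided difference f[-2,-1,1,7/2,4].
f[-2,-1] = (5 - 2) / (-1 - (-2)) = 3
f[-1,1] = (8 - 5) / (1 - (-1)) = 3/2
f[1,7/2] = (0 - 8) / (7/2 - 1) = -16/5
f[7/2,4] = (9 - 0) / (4 - 7/2) = 18
f[-2,-1,1] = (3/2 - 3) / (1 - (-2)) = -1/2
f[-1,1,7/2] = (-16/5 - 3/2) / (7/2 - (-1)) = -47/45
f[1,7/2,4] = (18 - (-16/5)) / (4 - 1) = 106/15
f[-2,-1,1,7/2] = (-47/45 - (-1/2)) / (7/2 - (-2)) = -49/495
f[-1,1,7/2,4] = (106/15 - (-47/45)) / (4 - (-1)) = 73/45
f[-2,-1,1,7/2,4] = (73/45 - (-49/495)) / (4 - (-2)) = 142/495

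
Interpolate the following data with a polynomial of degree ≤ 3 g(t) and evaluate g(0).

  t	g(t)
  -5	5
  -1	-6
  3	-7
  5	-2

Evaluate each Lagrange basis at t = 0:
L_0(0) = (1)·(-3)·(-5)/[(-4)·(-8)·(-10)] = -3/64
L_1(0) = (5)·(-3)·(-5)/[(4)·(-4)·(-6)] = 25/32
L_2(0) = (5)·(1)·(-5)/[(8)·(4)·(-2)] = 25/64
L_3(0) = (5)·(1)·(-3)/[(10)·(6)·(2)] = -1/8
Sum: 5·(-3/64) + (-6)·(25/32) + (-7)·(25/64) + (-2)·(-1/8) = -237/32

-237/32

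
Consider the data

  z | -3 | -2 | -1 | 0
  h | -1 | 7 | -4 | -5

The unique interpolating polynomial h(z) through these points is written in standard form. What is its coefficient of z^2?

L_0(z) = (z + 2)(z + 1)z / [-6] = -(1/6)z^3 - (1/2)z^2 - (1/3)z
L_1(z) = (z + 3)(z + 1)z / [2] = (1/2)z^3 + 2z^2 + (3/2)z
L_2(z) = (z + 3)(z + 2)z / [-2] = -(1/2)z^3 - (5/2)z^2 - 3z
L_3(z) = (z + 3)(z + 2)(z + 1) / [6] = (1/6)z^3 + z^2 + (11/6)z + 1
h(z) = (-1)·L_0 + 7·L_1 + (-4)·L_2 + (-5)·L_3
Only the coefficient of z^2 is needed; take it from each L_i and combine:
(-1)·(-1/2) + 7·(2) + (-4)·(-5/2) + (-5)·(1) = 39/2

39/2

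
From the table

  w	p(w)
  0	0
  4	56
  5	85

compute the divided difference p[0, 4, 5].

3

p[0,4] = (56 - 0) / (4 - 0) = 14
p[4,5] = (85 - 56) / (5 - 4) = 29
p[0,4,5] = (29 - 14) / (5 - 0) = 3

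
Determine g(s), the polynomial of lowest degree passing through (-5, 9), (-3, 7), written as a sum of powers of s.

L_0(s) = (s + 3) / [-2] = -(1/2)s - 3/2
L_1(s) = (s + 5) / [2] = (1/2)s + 5/2
g(s) = 9·L_0 + 7·L_1
  9·L_0(s) = -(9/2)s - 27/2
  7·L_1(s) = (7/2)s + 35/2
Adding term by term: -s + 4

g(s) = -s + 4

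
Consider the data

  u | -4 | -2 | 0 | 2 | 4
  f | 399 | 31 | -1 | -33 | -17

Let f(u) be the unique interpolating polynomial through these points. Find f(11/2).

Using Newton's divided-difference form:
f[-4,-2] = (31 - 399) / (-2 - (-4)) = -184
f[-2,0] = (-1 - 31) / (0 - (-2)) = -16
f[0,2] = (-33 - (-1)) / (2 - 0) = -16
f[2,4] = (-17 - (-33)) / (4 - 2) = 8
f[-4,-2,0] = (-16 - (-184)) / (0 - (-4)) = 42
f[-2,0,2] = (-16 - (-16)) / (2 - (-2)) = 0
f[0,2,4] = (8 - (-16)) / (4 - 0) = 6
f[-4,-2,0,2] = (0 - 42) / (2 - (-4)) = -7
f[-2,0,2,4] = (6 - 0) / (4 - (-2)) = 1
f[-4,-2,0,2,4] = (1 - (-7)) / (4 - (-4)) = 1
f(11/2) = 399 + (-184)·(19/2) + 42·(19/2)·(15/2) + (-7)·(19/2)·(15/2)·(11/2) + 1·(19/2)·(15/2)·(11/2)·(7/2) = 4351/16

4351/16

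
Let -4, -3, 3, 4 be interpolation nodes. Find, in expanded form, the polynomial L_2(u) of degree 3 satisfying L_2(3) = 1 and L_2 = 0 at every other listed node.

L_2(u) = (u + 4)(u + 3)(u - 4) / [(7)·(6)·(-1)]
       = (u^3 + 3u^2 - 16u - 48) / (-42)

L_2(u) = -(1/42)u^3 - (1/14)u^2 + (8/21)u + 8/7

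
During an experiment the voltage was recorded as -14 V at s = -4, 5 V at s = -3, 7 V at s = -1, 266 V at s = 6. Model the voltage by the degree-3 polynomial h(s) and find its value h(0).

2

Using Newton's divided-difference form:
h[-4,-3] = (5 - (-14)) / (-3 - (-4)) = 19
h[-3,-1] = (7 - 5) / (-1 - (-3)) = 1
h[-1,6] = (266 - 7) / (6 - (-1)) = 37
h[-4,-3,-1] = (1 - 19) / (-1 - (-4)) = -6
h[-3,-1,6] = (37 - 1) / (6 - (-3)) = 4
h[-4,-3,-1,6] = (4 - (-6)) / (6 - (-4)) = 1
h(0) = -14 + 19·(4) + (-6)·(4)·(3) + 1·(4)·(3)·(1) = 2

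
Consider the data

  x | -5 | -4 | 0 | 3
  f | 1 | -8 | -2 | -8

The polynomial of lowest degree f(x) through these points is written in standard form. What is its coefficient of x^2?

-33/40

L_0(x) = (x + 4)x(x - 3) / [-40] = -(1/40)x^3 - (1/40)x^2 + (3/10)x
L_1(x) = (x + 5)x(x - 3) / [28] = (1/28)x^3 + (1/14)x^2 - (15/28)x
L_2(x) = (x + 5)(x + 4)(x - 3) / [-60] = -(1/60)x^3 - (1/10)x^2 + (7/60)x + 1
L_3(x) = (x + 5)(x + 4)x / [168] = (1/168)x^3 + (3/56)x^2 + (5/42)x
f(x) = 1·L_0 + (-8)·L_1 + (-2)·L_2 + (-8)·L_3
Only the coefficient of x^2 is needed; take it from each L_i and combine:
1·(-1/40) + (-8)·(1/14) + (-2)·(-1/10) + (-8)·(3/56) = -33/40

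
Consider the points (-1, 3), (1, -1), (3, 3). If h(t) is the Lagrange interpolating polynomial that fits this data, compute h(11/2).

L_0(11/2) = (9/2)·(5/2)/[(-2)·(-4)] = 45/32
L_1(11/2) = (13/2)·(5/2)/[(2)·(-2)] = -65/16
L_2(11/2) = (13/2)·(9/2)/[(4)·(2)] = 117/32
Sum: 3·(45/32) + (-1)·(-65/16) + 3·(117/32) = 77/4

77/4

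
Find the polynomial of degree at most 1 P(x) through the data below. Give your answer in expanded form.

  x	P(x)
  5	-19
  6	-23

Build the Lagrange basis polynomials:
L_0(x) = (x - 6) / [-1] = -x + 6
L_1(x) = (x - 5) / [1] = x - 5
P(x) = (-19)·L_0 + (-23)·L_1
  (-19)·L_0(x) = 19x - 114
  (-23)·L_1(x) = -23x + 115
Adding term by term: -4x + 1

P(x) = -4x + 1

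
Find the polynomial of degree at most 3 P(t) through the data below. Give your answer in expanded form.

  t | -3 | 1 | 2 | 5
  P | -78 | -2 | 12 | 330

P(t) = 3t^3 - t^2 - 4t

Build the Lagrange basis polynomials:
L_0(t) = (t - 1)(t - 2)(t - 5) / [-160] = -(1/160)t^3 + (1/20)t^2 - (17/160)t + 1/16
L_1(t) = (t + 3)(t - 2)(t - 5) / [16] = (1/16)t^3 - (1/4)t^2 - (11/16)t + 15/8
L_2(t) = (t + 3)(t - 1)(t - 5) / [-15] = -(1/15)t^3 + (1/5)t^2 + (13/15)t - 1
L_3(t) = (t + 3)(t - 1)(t - 2) / [96] = (1/96)t^3 - (7/96)t + 1/16
P(t) = (-78)·L_0 + (-2)·L_1 + 12·L_2 + 330·L_3
  (-78)·L_0(t) = (39/80)t^3 - (39/10)t^2 + (663/80)t - 39/8
  (-2)·L_1(t) = -(1/8)t^3 + (1/2)t^2 + (11/8)t - 15/4
  12·L_2(t) = -(4/5)t^3 + (12/5)t^2 + (52/5)t - 12
  330·L_3(t) = (55/16)t^3 - (385/16)t + 165/8
Adding term by term: 3t^3 - t^2 - 4t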